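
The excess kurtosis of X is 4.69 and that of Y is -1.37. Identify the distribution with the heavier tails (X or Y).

Higher excess kurtosis ⇒ heavier tails relative to the normal distribution.
4.69 vs -1.37: the larger is 4.69, so X has heavier tails. (X is leptokurtic — heavier-than-normal tails; the other is platykurtic.)

X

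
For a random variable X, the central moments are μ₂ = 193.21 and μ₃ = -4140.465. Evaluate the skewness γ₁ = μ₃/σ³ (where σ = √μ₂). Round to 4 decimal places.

σ = √μ₂ = √193.21 = 13.90000
σ³ = μ₂^(3/2) = 2685.61900
γ₁ = μ₃/σ³ = -4140.465 / 2685.61900 ≈ -1.5417

-1.5417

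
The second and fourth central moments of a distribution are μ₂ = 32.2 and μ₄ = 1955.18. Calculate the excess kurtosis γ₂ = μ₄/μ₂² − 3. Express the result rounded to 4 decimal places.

-1.1143

μ₂² = 32.2² = 1036.84000
μ₄/μ₂² = 1955.18 / 1036.84000 = 1.88571
γ₂ = 1.88571 − 3 ≈ -1.1143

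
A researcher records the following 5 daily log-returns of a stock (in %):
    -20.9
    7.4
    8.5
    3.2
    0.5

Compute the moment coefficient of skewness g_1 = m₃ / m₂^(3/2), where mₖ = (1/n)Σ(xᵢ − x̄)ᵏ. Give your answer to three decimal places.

x̄ = (-20.9 + 7.4 + 8.5 + 3.2 + 0.5) / 5 = -0.2600
deviations (xᵢ − x̄): -20.6400, 7.6600, 8.7600, 3.4600, 0.7600
Σ(xᵢ − x̄)² = 573.9720 ⇒ m₂ = 573.9720/5 = 114.79440
Σ(xᵢ − x̄)³ = -7629.3010 ⇒ m₃ = -7629.3010/5 = -1525.86019
m₂^(3/2) = 114.79440^(1.5) = 1229.93187
g_1 = m₃ / m₂^(3/2) = -1525.86019 / 1229.93187 ≈ -1.241

-1.241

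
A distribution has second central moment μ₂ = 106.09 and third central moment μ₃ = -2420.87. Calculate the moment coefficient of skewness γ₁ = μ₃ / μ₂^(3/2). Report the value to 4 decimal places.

-2.2154

σ = √μ₂ = √106.09 = 10.30000
σ³ = μ₂^(3/2) = 1092.72700
γ₁ = μ₃/σ³ = -2420.87 / 1092.72700 ≈ -2.2154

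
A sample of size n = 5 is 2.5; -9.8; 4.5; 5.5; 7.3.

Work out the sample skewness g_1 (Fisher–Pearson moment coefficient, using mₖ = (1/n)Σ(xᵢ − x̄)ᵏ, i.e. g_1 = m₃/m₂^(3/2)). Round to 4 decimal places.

-1.2646

x̄ = (2.5 - 9.8 + 4.5 + 5.5 + 7.3) / 5 = 2.0000
deviations (xᵢ − x̄): 0.5000, -11.8000, 2.5000, 3.5000, 5.3000
Σ(xᵢ − x̄)² = 186.0800 ⇒ m₂ = 186.0800/5 = 37.21600
Σ(xᵢ − x̄)³ = -1435.5300 ⇒ m₃ = -1435.5300/5 = -287.10600
m₂^(3/2) = 37.21600^(1.5) = 227.03590
g_1 = m₃ / m₂^(3/2) = -287.10600 / 227.03590 ≈ -1.2646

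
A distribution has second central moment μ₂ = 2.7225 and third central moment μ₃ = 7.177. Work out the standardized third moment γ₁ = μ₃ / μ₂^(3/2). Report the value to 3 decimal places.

1.598

σ = √μ₂ = √2.7225 = 1.65000
σ³ = μ₂^(3/2) = 4.49213
γ₁ = μ₃/σ³ = 7.177 / 4.49213 ≈ 1.598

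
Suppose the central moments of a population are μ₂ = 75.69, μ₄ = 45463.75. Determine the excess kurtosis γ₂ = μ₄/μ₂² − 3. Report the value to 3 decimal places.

μ₂² = 75.69² = 5728.97610
μ₄/μ₂² = 45463.75 / 5728.97610 = 7.93575
γ₂ = 7.93575 − 3 ≈ 4.936

4.936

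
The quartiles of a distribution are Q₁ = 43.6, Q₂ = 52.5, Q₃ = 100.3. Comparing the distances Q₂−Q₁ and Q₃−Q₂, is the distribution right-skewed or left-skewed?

right-skewed

Q₂ − Q₁ = 8.9;  Q₃ − Q₂ = 47.8
Q₃ − Q₂ > Q₂ − Q₁ ⇒ the upper half is more spread out ⇒ right-skewed.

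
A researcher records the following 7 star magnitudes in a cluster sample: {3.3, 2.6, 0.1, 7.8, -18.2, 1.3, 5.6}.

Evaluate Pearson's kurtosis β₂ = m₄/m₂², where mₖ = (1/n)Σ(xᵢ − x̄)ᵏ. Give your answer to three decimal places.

4.392

x̄ = 0.3571
Σ(xᵢ − x̄)² = 441.8971 ⇒ m₂ = 63.12816
Σ(xᵢ − x̄)⁴ = 122514.4084 ⇒ m₄ = 17502.05834
m₂² = 3985.16500
β₂ = m₄/m₂² = 17502.05834 / 3985.16500 ≈ 4.392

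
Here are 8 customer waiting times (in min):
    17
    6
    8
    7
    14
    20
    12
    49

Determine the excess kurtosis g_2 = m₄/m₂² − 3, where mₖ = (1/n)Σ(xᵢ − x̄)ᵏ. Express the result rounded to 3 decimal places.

1.815

x̄ = 16.6250
Σ(xᵢ − x̄)² = 1367.8750 ⇒ m₂ = 170.98438
Σ(xᵢ − x̄)⁴ = 1126094.1191 ⇒ m₄ = 140761.76489
m₂² = 29235.65649
g_2 = m₄/m₂² − 3 = 4.81473 − 3 ≈ 1.815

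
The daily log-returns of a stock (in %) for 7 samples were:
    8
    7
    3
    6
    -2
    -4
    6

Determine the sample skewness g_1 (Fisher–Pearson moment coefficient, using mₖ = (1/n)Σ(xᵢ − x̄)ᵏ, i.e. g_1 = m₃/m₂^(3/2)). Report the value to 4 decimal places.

x̄ = (8 + 7 + 3 + 6 - 2 - 4 + 6) / 7 = 3.4286
deviations (xᵢ − x̄): 4.5714, 3.5714, -0.4286, 2.5714, -5.4286, -7.4286, 2.5714
Σ(xᵢ − x̄)² = 131.7143 ⇒ m₂ = 131.7143/7 = 18.81633
Σ(xᵢ − x̄)³ = -394.8980 ⇒ m₃ = -394.8980/7 = -56.41399
m₂^(3/2) = 18.81633^(1.5) = 81.62107
g_1 = m₃ / m₂^(3/2) = -56.41399 / 81.62107 ≈ -0.6912

-0.6912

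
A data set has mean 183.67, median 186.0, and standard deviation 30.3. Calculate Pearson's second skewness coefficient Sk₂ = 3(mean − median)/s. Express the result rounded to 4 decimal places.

-0.2307

Sk₂ = 3(183.67 − 186.0) / 30.3 = 3 × -2.3300 / 30.3
    = -6.9900 / 30.3 ≈ -0.2307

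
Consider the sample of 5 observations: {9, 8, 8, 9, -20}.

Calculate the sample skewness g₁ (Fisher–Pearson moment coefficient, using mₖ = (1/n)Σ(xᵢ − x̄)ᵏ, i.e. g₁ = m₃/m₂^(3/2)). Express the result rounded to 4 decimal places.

x̄ = (9 + 8 + 8 + 9 - 20) / 5 = 2.8000
deviations (xᵢ − x̄): 6.2000, 5.2000, 5.2000, 6.2000, -22.8000
Σ(xᵢ − x̄)² = 650.8000 ⇒ m₂ = 650.8000/5 = 130.16000
Σ(xᵢ − x̄)³ = -11094.4800 ⇒ m₃ = -11094.4800/5 = -2218.89600
m₂^(3/2) = 130.16000^(1.5) = 1484.96532
g₁ = m₃ / m₂^(3/2) = -2218.89600 / 1484.96532 ≈ -1.4942

-1.4942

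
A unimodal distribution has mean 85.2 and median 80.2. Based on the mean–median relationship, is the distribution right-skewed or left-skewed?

right-skewed

mean − median = 85.2 − 80.2 = 5.0
mean > median ⇒ the longer tail is on the right ⇒ right-skewed (positively skewed).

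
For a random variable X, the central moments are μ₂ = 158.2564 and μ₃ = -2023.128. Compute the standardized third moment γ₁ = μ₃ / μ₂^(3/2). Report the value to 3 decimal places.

-1.016

σ = √μ₂ = √158.2564 = 12.58000
σ³ = μ₂^(3/2) = 1990.86551
γ₁ = μ₃/σ³ = -2023.128 / 1990.86551 ≈ -1.016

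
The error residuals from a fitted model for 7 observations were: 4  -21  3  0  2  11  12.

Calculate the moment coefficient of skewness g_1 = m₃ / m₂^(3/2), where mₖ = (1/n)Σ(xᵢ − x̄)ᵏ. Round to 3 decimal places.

-1.309

x̄ = (4 - 21 + 3 + 0 + 2 + 11 + 12) / 7 = 1.5714
deviations (xᵢ − x̄): 2.4286, -22.5714, 1.4286, -1.5714, 0.4286, 9.4286, 10.4286
Σ(xᵢ − x̄)² = 717.7143 ⇒ m₂ = 717.7143/7 = 102.53061
Σ(xᵢ − x̄)³ = -9513.6735 ⇒ m₃ = -9513.6735/7 = -1359.09621
m₂^(3/2) = 102.53061^(1.5) = 1038.19833
g_1 = m₃ / m₂^(3/2) = -1359.09621 / 1038.19833 ≈ -1.309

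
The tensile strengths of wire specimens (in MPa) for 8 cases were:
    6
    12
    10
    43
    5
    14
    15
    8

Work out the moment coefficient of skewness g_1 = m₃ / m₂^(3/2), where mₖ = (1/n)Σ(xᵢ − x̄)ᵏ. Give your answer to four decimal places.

x̄ = (6 + 12 + 10 + 43 + 5 + 14 + 15 + 8) / 8 = 14.1250
deviations (xᵢ − x̄): -8.1250, -2.1250, -4.1250, 28.8750, -9.1250, -0.1250, 0.8750, -6.1250
Σ(xᵢ − x̄)² = 1042.8750 ⇒ m₂ = 1042.8750/8 = 130.35938
Σ(xᵢ − x̄)³ = 22469.9063 ⇒ m₃ = 22469.9063/8 = 2808.73828
m₂^(3/2) = 130.35938^(1.5) = 1488.37856
g_1 = m₃ / m₂^(3/2) = 2808.73828 / 1488.37856 ≈ 1.8871

1.8871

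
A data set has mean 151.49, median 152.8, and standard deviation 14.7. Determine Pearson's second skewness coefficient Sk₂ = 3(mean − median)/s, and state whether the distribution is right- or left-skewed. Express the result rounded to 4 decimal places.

-0.2673, left-skewed

Sk₂ = 3(151.49 − 152.8) / 14.7 = 3 × -1.3100 / 14.7
    = -3.9300 / 14.7 ≈ -0.2673
Sk₂ < 0 ⇒ mean < median ⇒ left-skewed (negative skew).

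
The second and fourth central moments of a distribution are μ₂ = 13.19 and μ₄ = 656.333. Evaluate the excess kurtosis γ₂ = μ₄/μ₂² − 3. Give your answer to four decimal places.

μ₂² = 13.19² = 173.97610
μ₄/μ₂² = 656.333 / 173.97610 = 3.77255
γ₂ = 3.77255 − 3 ≈ 0.7725

0.7725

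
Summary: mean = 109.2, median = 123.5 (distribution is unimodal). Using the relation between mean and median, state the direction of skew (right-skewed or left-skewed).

mean − median = 109.2 − 123.5 = -14.3
mean < median ⇒ the longer tail is on the left ⇒ left-skewed (negatively skewed).

left-skewed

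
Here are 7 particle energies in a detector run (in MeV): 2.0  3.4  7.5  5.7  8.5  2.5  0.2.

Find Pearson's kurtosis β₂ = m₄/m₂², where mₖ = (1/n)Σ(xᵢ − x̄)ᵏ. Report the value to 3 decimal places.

1.666

x̄ = 4.2571
Σ(xᵢ − x̄)² = 55.9771 ⇒ m₂ = 7.99673
Σ(xᵢ − x̄)⁴ = 745.9627 ⇒ m₄ = 106.56610
m₂² = 63.94777
β₂ = m₄/m₂² = 106.56610 / 63.94777 ≈ 1.666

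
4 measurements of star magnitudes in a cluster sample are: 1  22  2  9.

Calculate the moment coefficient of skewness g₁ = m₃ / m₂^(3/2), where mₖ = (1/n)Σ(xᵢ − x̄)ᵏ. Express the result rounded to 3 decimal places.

0.749

x̄ = (1 + 22 + 2 + 9) / 4 = 8.5000
deviations (xᵢ − x̄): -7.5000, 13.5000, -6.5000, 0.5000
Σ(xᵢ − x̄)² = 281.0000 ⇒ m₂ = 281.0000/4 = 70.25000
Σ(xᵢ − x̄)³ = 1764.0000 ⇒ m₃ = 1764.0000/4 = 441.00000
m₂^(3/2) = 70.25000^(1.5) = 588.80229
g₁ = m₃ / m₂^(3/2) = 441.00000 / 588.80229 ≈ 0.749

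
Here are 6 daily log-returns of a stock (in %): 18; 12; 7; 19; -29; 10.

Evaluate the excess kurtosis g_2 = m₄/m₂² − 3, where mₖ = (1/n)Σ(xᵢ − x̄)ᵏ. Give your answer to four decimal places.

0.7400

x̄ = 6.1667
Σ(xᵢ − x̄)² = 1590.8333 ⇒ m₂ = 265.13889
Σ(xᵢ − x̄)⁴ = 1577519.4861 ⇒ m₄ = 262919.91435
m₂² = 70298.63040
g_2 = m₄/m₂² − 3 = 3.74004 − 3 ≈ 0.7400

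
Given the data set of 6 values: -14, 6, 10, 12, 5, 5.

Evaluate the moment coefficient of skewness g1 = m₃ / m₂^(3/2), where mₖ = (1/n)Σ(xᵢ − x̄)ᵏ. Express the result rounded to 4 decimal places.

x̄ = (-14 + 6 + 10 + 12 + 5 + 5) / 6 = 4.0000
deviations (xᵢ − x̄): -18.0000, 2.0000, 6.0000, 8.0000, 1.0000, 1.0000
Σ(xᵢ − x̄)² = 430.0000 ⇒ m₂ = 430.0000/6 = 71.66667
Σ(xᵢ − x̄)³ = -5094.0000 ⇒ m₃ = -5094.0000/6 = -849.00000
m₂^(3/2) = 71.66667^(1.5) = 606.70253
g1 = m₃ / m₂^(3/2) = -849.00000 / 606.70253 ≈ -1.3994

-1.3994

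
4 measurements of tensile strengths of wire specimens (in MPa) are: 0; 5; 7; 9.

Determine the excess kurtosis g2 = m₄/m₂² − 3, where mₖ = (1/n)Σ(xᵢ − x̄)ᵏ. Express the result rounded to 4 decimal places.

-1.0688

x̄ = 5.2500
Σ(xᵢ − x̄)² = 44.7500 ⇒ m₂ = 11.18750
Σ(xᵢ − x̄)⁴ = 966.8281 ⇒ m₄ = 241.70703
m₂² = 125.16016
g2 = m₄/m₂² − 3 = 1.93118 − 3 ≈ -1.0688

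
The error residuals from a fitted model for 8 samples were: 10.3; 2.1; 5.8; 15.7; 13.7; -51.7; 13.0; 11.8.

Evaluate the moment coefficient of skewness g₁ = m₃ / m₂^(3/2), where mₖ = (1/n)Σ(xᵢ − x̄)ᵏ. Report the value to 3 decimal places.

x̄ = (10.3 + 2.1 + 5.8 + 15.7 + 13.7 - 51.7 + 13.0 + 11.8) / 8 = 2.5875
deviations (xᵢ − x̄): 7.7125, -0.4875, 3.2125, 13.1125, 11.1125, -54.2875, 10.4125, 9.2125
Σ(xᵢ − x̄)² = 3505.8888 ⇒ m₂ = 3505.8888/8 = 438.23609
Σ(xᵢ − x̄)³ = -153963.0862 ⇒ m₃ = -153963.0862/8 = -19245.38577
m₂^(3/2) = 438.23609^(1.5) = 9174.07351
g₁ = m₃ / m₂^(3/2) = -19245.38577 / 9174.07351 ≈ -2.098

-2.098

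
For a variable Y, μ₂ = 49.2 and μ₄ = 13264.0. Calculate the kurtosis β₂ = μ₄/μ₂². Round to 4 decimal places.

5.4795

μ₂² = 49.2² = 2420.64000
μ₄/μ₂² = 13264.0 / 2420.64000 = 5.47954
β₂ ≈ 5.4795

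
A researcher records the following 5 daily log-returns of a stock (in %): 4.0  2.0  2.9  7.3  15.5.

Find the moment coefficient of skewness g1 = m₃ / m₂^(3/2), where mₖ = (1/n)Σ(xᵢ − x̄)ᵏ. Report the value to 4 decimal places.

x̄ = (4.0 + 2.0 + 2.9 + 7.3 + 15.5) / 5 = 6.3400
deviations (xᵢ − x̄): -2.3400, -4.3400, -3.4400, 0.9600, 9.1600
Σ(xᵢ − x̄)² = 120.9720 ⇒ m₂ = 120.9720/5 = 24.19440
Σ(xᵢ − x̄)³ = 634.1930 ⇒ m₃ = 634.1930/5 = 126.83861
m₂^(3/2) = 24.19440^(1.5) = 119.00694
g1 = m₃ / m₂^(3/2) = 126.83861 / 119.00694 ≈ 1.0658

1.0658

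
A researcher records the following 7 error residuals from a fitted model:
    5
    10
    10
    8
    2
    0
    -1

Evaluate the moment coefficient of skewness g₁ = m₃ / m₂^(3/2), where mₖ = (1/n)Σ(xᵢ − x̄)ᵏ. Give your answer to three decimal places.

-0.065

x̄ = (5 + 10 + 10 + 8 + 2 + 0 - 1) / 7 = 4.8571
deviations (xᵢ − x̄): 0.1429, 5.1429, 5.1429, 3.1429, -2.8571, -4.8571, -5.8571
Σ(xᵢ − x̄)² = 128.8571 ⇒ m₂ = 128.8571/7 = 18.40816
Σ(xᵢ − x̄)³ = -35.7551 ⇒ m₃ = -35.7551/7 = -5.10787
m₂^(3/2) = 18.40816^(1.5) = 78.97974
g₁ = m₃ / m₂^(3/2) = -5.10787 / 78.97974 ≈ -0.065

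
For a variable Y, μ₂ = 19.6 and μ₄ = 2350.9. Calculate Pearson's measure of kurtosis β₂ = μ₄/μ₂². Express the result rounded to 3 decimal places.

μ₂² = 19.6² = 384.16000
μ₄/μ₂² = 2350.9 / 384.16000 = 6.11959
β₂ ≈ 6.120

6.120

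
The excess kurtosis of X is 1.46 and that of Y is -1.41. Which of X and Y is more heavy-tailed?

X

Higher excess kurtosis ⇒ heavier tails relative to the normal distribution.
1.46 vs -1.41: the larger is 1.46, so X has heavier tails. (X is leptokurtic — heavier-than-normal tails; the other is platykurtic.)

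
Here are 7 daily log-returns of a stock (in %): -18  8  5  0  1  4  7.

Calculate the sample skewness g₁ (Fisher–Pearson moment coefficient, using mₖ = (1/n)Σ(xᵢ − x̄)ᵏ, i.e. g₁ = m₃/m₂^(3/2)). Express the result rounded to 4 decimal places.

-1.6022

x̄ = (-18 + 8 + 5 + 0 + 1 + 4 + 7) / 7 = 1.0000
deviations (xᵢ − x̄): -19.0000, 7.0000, 4.0000, -1.0000, 0.0000, 3.0000, 6.0000
Σ(xᵢ − x̄)² = 472.0000 ⇒ m₂ = 472.0000/7 = 67.42857
Σ(xᵢ − x̄)³ = -6210.0000 ⇒ m₃ = -6210.0000/7 = -887.14286
m₂^(3/2) = 67.42857^(1.5) = 553.68905
g₁ = m₃ / m₂^(3/2) = -887.14286 / 553.68905 ≈ -1.6022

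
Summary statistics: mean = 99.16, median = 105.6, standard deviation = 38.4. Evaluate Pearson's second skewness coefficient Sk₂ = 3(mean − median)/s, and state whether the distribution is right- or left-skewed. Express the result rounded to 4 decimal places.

Sk₂ = 3(99.16 − 105.6) / 38.4 = 3 × -6.4400 / 38.4
    = -19.3200 / 38.4 ≈ -0.5031
Sk₂ < 0 ⇒ mean < median ⇒ left-skewed (negative skew).

-0.5031, left-skewed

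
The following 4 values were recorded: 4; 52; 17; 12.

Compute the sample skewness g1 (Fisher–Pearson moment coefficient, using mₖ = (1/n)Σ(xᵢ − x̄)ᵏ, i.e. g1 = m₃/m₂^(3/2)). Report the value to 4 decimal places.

x̄ = (4 + 52 + 17 + 12) / 4 = 21.2500
deviations (xᵢ − x̄): -17.2500, 30.7500, -4.2500, -9.2500
Σ(xᵢ − x̄)² = 1346.7500 ⇒ m₂ = 1346.7500/4 = 336.68750
Σ(xᵢ − x̄)³ = 23074.8750 ⇒ m₃ = 23074.8750/4 = 5768.71875
m₂^(3/2) = 336.68750^(1.5) = 6177.89453
g1 = m₃ / m₂^(3/2) = 5768.71875 / 6177.89453 ≈ 0.9338

0.9338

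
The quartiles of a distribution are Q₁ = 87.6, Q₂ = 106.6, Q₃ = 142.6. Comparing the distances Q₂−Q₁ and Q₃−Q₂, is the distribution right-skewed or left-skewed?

right-skewed

Q₂ − Q₁ = 19.0;  Q₃ − Q₂ = 36.0
Q₃ − Q₂ > Q₂ − Q₁ ⇒ the upper half is more spread out ⇒ right-skewed.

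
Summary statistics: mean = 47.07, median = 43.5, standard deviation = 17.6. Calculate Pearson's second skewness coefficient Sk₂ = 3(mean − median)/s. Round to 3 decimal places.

Sk₂ = 3(47.07 − 43.5) / 17.6 = 3 × 3.5700 / 17.6
    = 10.7100 / 17.6 ≈ 0.609

0.609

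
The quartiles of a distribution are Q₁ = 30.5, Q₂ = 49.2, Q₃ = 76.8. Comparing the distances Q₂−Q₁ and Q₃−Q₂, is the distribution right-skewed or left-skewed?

right-skewed

Q₂ − Q₁ = 18.7;  Q₃ − Q₂ = 27.6
Q₃ − Q₂ > Q₂ − Q₁ ⇒ the upper half is more spread out ⇒ right-skewed.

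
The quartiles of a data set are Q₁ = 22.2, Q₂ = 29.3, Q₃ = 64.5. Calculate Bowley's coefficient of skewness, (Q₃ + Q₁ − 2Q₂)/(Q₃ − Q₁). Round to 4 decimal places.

0.6643

numerator: Q₃ + Q₁ − 2Q₂ = 64.5 + 22.2 − 2×29.3 = 28.1000
denominator: Q₃ − Q₁ = 64.5 − 22.2 = 42.3000
Bowley skewness = 28.1000 / 42.3000 ≈ 0.6643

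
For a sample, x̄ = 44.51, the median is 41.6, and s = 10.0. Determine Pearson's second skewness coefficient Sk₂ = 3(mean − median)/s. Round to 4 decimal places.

Sk₂ = 3(44.51 − 41.6) / 10.0 = 3 × 2.9100 / 10.0
    = 8.7300 / 10.0 ≈ 0.8730

0.8730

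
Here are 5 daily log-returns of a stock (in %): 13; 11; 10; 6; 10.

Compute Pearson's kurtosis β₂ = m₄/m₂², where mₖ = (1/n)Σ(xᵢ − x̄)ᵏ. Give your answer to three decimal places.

x̄ = 10.0000
Σ(xᵢ − x̄)² = 26.0000 ⇒ m₂ = 5.20000
Σ(xᵢ − x̄)⁴ = 338.0000 ⇒ m₄ = 67.60000
m₂² = 27.04000
β₂ = m₄/m₂² = 67.60000 / 27.04000 ≈ 2.500

2.500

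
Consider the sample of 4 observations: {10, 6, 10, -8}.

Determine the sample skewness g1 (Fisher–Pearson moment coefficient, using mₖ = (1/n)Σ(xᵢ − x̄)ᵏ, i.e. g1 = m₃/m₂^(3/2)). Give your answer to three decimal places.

-0.998

x̄ = (10 + 6 + 10 - 8) / 4 = 4.5000
deviations (xᵢ − x̄): 5.5000, 1.5000, 5.5000, -12.5000
Σ(xᵢ − x̄)² = 219.0000 ⇒ m₂ = 219.0000/4 = 54.75000
Σ(xᵢ − x̄)³ = -1617.0000 ⇒ m₃ = -1617.0000/4 = -404.25000
m₂^(3/2) = 54.75000^(1.5) = 405.11301
g1 = m₃ / m₂^(3/2) = -404.25000 / 405.11301 ≈ -0.998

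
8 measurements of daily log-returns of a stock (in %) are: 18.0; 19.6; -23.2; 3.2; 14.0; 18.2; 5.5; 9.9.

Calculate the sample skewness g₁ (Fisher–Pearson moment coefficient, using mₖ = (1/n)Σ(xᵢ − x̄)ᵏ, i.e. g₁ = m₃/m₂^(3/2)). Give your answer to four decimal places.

-1.5035

x̄ = (18.0 + 19.6 - 23.2 + 3.2 + 14.0 + 18.2 + 5.5 + 9.9) / 8 = 8.1500
deviations (xᵢ − x̄): 9.8500, 11.4500, -31.3500, -4.9500, 5.8500, 10.0500, -2.6500, 1.7500
Σ(xᵢ − x̄)² = 1380.7600 ⇒ m₂ = 1380.7600/8 = 172.59500
Σ(xᵢ − x̄)³ = -27273.9510 ⇒ m₃ = -27273.9510/8 = -3409.24388
m₂^(3/2) = 172.59500^(1.5) = 2267.47400
g₁ = m₃ / m₂^(3/2) = -3409.24388 / 2267.47400 ≈ -1.5035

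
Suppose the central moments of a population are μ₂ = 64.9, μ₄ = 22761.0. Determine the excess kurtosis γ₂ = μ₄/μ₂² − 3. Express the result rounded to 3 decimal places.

μ₂² = 64.9² = 4212.01000
μ₄/μ₂² = 22761.0 / 4212.01000 = 5.40383
γ₂ = 5.40383 − 3 ≈ 2.404

2.404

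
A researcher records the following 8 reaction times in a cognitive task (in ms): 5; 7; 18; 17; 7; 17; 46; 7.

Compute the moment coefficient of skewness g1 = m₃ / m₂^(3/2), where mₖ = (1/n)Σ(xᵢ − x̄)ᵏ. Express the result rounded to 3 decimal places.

1.591

x̄ = (5 + 7 + 18 + 17 + 7 + 17 + 46 + 7) / 8 = 15.5000
deviations (xᵢ − x̄): -10.5000, -8.5000, 2.5000, 1.5000, -8.5000, 1.5000, 30.5000, -8.5000
Σ(xᵢ − x̄)² = 1268.0000 ⇒ m₂ = 1268.0000/8 = 158.50000
Σ(xᵢ − x̄)³ = 25395.0000 ⇒ m₃ = 25395.0000/8 = 3174.37500
m₂^(3/2) = 158.50000^(1.5) = 1995.46401
g1 = m₃ / m₂^(3/2) = 3174.37500 / 1995.46401 ≈ 1.591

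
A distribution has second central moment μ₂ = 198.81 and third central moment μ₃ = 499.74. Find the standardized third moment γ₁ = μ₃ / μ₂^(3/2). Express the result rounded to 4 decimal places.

σ = √μ₂ = √198.81 = 14.10000
σ³ = μ₂^(3/2) = 2803.22100
γ₁ = μ₃/σ³ = 499.74 / 2803.22100 ≈ 0.1783

0.1783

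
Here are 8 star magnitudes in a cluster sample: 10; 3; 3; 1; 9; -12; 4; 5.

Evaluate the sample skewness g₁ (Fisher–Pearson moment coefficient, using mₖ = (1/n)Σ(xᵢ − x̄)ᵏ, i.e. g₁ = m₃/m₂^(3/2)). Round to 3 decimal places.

x̄ = (10 + 3 + 3 + 1 + 9 - 12 + 4 + 5) / 8 = 2.8750
deviations (xᵢ − x̄): 7.1250, 0.1250, 0.1250, -1.8750, 6.1250, -14.8750, 1.1250, 2.1250
Σ(xᵢ − x̄)² = 318.8750 ⇒ m₂ = 318.8750/8 = 39.85938
Σ(xᵢ − x̄)³ = -2695.4063 ⇒ m₃ = -2695.4063/8 = -336.92578
m₂^(3/2) = 39.85938^(1.5) = 251.64930
g₁ = m₃ / m₂^(3/2) = -336.92578 / 251.64930 ≈ -1.339

-1.339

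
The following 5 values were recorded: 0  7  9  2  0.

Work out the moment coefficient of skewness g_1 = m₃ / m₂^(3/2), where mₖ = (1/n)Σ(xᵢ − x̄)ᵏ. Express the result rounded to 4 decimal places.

x̄ = (0 + 7 + 9 + 2 + 0) / 5 = 3.6000
deviations (xᵢ − x̄): -3.6000, 3.4000, 5.4000, -1.6000, -3.6000
Σ(xᵢ − x̄)² = 69.2000 ⇒ m₂ = 69.2000/5 = 13.84000
Σ(xᵢ − x̄)³ = 99.3600 ⇒ m₃ = 99.3600/5 = 19.87200
m₂^(3/2) = 13.84000^(1.5) = 51.48778
g_1 = m₃ / m₂^(3/2) = 19.87200 / 51.48778 ≈ 0.3860

0.3860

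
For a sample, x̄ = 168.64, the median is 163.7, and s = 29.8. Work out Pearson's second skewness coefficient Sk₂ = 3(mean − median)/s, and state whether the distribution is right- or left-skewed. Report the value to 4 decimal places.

Sk₂ = 3(168.64 − 163.7) / 29.8 = 3 × 4.9400 / 29.8
    = 14.8200 / 29.8 ≈ 0.4973
Sk₂ > 0 ⇒ mean > median ⇒ right-skewed (positive skew).

0.4973, right-skewed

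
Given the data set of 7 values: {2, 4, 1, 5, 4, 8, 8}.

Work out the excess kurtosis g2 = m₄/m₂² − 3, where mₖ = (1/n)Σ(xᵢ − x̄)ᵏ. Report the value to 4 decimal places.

-1.2306

x̄ = 4.5714
Σ(xᵢ − x̄)² = 43.7143 ⇒ m₂ = 6.24490
Σ(xᵢ − x̄)⁴ = 483.0262 ⇒ m₄ = 69.00375
m₂² = 38.99875
g2 = m₄/m₂² − 3 = 1.76938 − 3 ≈ -1.2306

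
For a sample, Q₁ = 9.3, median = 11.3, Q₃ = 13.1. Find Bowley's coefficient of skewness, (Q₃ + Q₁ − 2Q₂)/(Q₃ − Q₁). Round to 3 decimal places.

numerator: Q₃ + Q₁ − 2Q₂ = 13.1 + 9.3 − 2×11.3 = -0.2000
denominator: Q₃ − Q₁ = 13.1 − 9.3 = 3.8000
Bowley skewness = -0.2000 / 3.8000 ≈ -0.053

-0.053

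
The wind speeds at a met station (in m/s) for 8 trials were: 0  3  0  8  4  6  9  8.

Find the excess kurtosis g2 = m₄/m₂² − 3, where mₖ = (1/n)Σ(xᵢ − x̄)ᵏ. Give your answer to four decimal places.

-1.4224

x̄ = 4.7500
Σ(xᵢ − x̄)² = 89.5000 ⇒ m₂ = 11.18750
Σ(xᵢ − x̄)⁴ = 1579.6563 ⇒ m₄ = 197.45703
m₂² = 125.16016
g2 = m₄/m₂² − 3 = 1.57763 − 3 ≈ -1.4224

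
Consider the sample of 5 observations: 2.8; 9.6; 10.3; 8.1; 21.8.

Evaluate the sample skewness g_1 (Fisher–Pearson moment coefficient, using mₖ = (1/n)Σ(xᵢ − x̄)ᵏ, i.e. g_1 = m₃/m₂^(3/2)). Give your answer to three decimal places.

0.797

x̄ = (2.8 + 9.6 + 10.3 + 8.1 + 21.8) / 5 = 10.5200
deviations (xᵢ − x̄): -7.7200, -0.9200, -0.2200, -2.4200, 11.2800
Σ(xᵢ − x̄)² = 193.5880 ⇒ m₂ = 193.5880/5 = 38.71760
Σ(xᵢ − x̄)³ = 960.1877 ⇒ m₃ = 960.1877/5 = 192.03754
m₂^(3/2) = 38.71760^(1.5) = 240.91434
g_1 = m₃ / m₂^(3/2) = 192.03754 / 240.91434 ≈ 0.797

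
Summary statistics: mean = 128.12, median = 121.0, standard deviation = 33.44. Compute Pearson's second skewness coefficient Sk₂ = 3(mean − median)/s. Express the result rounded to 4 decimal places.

0.6388

Sk₂ = 3(128.12 − 121.0) / 33.44 = 3 × 7.1200 / 33.44
    = 21.3600 / 33.44 ≈ 0.6388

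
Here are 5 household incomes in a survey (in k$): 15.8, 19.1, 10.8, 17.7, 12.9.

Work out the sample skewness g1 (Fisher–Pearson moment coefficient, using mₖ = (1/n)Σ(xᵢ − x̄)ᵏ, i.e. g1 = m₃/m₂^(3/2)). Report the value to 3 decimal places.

-0.216

x̄ = (15.8 + 19.1 + 10.8 + 17.7 + 12.9) / 5 = 15.2600
deviations (xᵢ − x̄): 0.5400, 3.8400, -4.4600, 2.4400, -2.3600
Σ(xᵢ − x̄)² = 46.4520 ⇒ m₂ = 46.4520/5 = 9.29040
Σ(xᵢ − x̄)³ = -30.5534 ⇒ m₃ = -30.5534/5 = -6.11069
m₂^(3/2) = 9.29040^(1.5) = 28.31729
g1 = m₃ / m₂^(3/2) = -6.11069 / 28.31729 ≈ -0.216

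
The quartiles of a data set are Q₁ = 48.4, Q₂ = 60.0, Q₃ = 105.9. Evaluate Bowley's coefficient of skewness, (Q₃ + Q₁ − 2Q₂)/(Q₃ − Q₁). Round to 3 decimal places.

numerator: Q₃ + Q₁ − 2Q₂ = 105.9 + 48.4 − 2×60.0 = 34.3000
denominator: Q₃ − Q₁ = 105.9 − 48.4 = 57.5000
Bowley skewness = 34.3000 / 57.5000 ≈ 0.597

0.597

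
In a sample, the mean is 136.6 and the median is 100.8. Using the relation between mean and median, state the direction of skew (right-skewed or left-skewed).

right-skewed

mean − median = 136.6 − 100.8 = 35.8
mean > median ⇒ the longer tail is on the right ⇒ right-skewed (positively skewed).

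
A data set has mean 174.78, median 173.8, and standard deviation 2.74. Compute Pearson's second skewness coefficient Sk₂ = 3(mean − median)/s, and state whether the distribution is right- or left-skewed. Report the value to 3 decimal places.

1.073, right-skewed

Sk₂ = 3(174.78 − 173.8) / 2.74 = 3 × 0.9800 / 2.74
    = 2.9400 / 2.74 ≈ 1.073
Sk₂ > 0 ⇒ mean > median ⇒ right-skewed (positive skew).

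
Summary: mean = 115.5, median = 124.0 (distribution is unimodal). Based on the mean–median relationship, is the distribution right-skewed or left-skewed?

mean − median = 115.5 − 124.0 = -8.5
mean < median ⇒ the longer tail is on the left ⇒ left-skewed (negatively skewed).

left-skewed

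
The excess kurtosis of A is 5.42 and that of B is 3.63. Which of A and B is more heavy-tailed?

A

Higher excess kurtosis ⇒ heavier tails relative to the normal distribution.
5.42 vs 3.63: the larger is 5.42, so A has heavier tails.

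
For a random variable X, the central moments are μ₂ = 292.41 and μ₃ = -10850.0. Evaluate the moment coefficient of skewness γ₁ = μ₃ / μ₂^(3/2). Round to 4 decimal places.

σ = √μ₂ = √292.41 = 17.10000
σ³ = μ₂^(3/2) = 5000.21100
γ₁ = μ₃/σ³ = -10850.0 / 5000.21100 ≈ -2.1699

-2.1699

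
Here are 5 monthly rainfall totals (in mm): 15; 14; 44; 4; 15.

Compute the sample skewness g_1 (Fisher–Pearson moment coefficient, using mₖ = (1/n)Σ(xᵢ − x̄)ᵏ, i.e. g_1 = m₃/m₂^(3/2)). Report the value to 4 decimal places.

1.1189

x̄ = (15 + 14 + 44 + 4 + 15) / 5 = 18.4000
deviations (xᵢ − x̄): -3.4000, -4.4000, 25.6000, -14.4000, -3.4000
Σ(xᵢ − x̄)² = 905.2000 ⇒ m₂ = 905.2000/5 = 181.04000
Σ(xᵢ − x̄)³ = 13627.4400 ⇒ m₃ = 13627.4400/5 = 2725.48800
m₂^(3/2) = 181.04000^(1.5) = 2435.91321
g_1 = m₃ / m₂^(3/2) = 2725.48800 / 2435.91321 ≈ 1.1189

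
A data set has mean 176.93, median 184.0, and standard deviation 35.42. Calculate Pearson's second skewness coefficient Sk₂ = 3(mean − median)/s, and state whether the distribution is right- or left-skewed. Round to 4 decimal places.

Sk₂ = 3(176.93 − 184.0) / 35.42 = 3 × -7.0700 / 35.42
    = -21.2100 / 35.42 ≈ -0.5988
Sk₂ < 0 ⇒ mean < median ⇒ left-skewed (negative skew).

-0.5988, left-skewed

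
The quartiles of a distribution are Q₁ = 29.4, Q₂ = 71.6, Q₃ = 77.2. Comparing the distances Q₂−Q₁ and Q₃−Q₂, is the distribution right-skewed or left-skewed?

Q₂ − Q₁ = 42.2;  Q₃ − Q₂ = 5.6
Q₂ − Q₁ > Q₃ − Q₂ ⇒ the lower half is more spread out ⇒ left-skewed.

left-skewed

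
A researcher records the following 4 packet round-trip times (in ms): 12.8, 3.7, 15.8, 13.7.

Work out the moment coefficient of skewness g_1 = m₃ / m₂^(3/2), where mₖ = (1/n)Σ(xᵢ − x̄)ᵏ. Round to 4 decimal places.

-0.9608

x̄ = (12.8 + 3.7 + 15.8 + 13.7) / 4 = 11.5000
deviations (xᵢ − x̄): 1.3000, -7.8000, 4.3000, 2.2000
Σ(xᵢ − x̄)² = 85.8600 ⇒ m₂ = 85.8600/4 = 21.46500
Σ(xᵢ − x̄)³ = -382.2000 ⇒ m₃ = -382.2000/4 = -95.55000
m₂^(3/2) = 21.46500^(1.5) = 99.44807
g_1 = m₃ / m₂^(3/2) = -95.55000 / 99.44807 ≈ -0.9608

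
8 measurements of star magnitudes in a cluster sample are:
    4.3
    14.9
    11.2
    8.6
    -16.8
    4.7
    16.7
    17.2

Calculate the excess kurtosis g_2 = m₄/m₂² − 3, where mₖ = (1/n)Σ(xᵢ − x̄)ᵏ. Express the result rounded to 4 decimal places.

1.0641

x̄ = 7.6000
Σ(xᵢ − x̄)² = 856.8800 ⇒ m₂ = 107.11000
Σ(xᵢ − x̄)⁴ = 373002.5972 ⇒ m₄ = 46625.32465
m₂² = 11472.55210
g_2 = m₄/m₂² − 3 = 4.06408 − 3 ≈ 1.0641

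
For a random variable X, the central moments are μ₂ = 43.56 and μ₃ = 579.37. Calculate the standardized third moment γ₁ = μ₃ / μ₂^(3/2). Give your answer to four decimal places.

2.0152

σ = √μ₂ = √43.56 = 6.60000
σ³ = μ₂^(3/2) = 287.49600
γ₁ = μ₃/σ³ = 579.37 / 287.49600 ≈ 2.0152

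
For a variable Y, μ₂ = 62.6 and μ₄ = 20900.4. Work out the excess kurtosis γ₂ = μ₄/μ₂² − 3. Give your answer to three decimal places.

μ₂² = 62.6² = 3918.76000
μ₄/μ₂² = 20900.4 / 3918.76000 = 5.33342
γ₂ = 5.33342 − 3 ≈ 2.333

2.333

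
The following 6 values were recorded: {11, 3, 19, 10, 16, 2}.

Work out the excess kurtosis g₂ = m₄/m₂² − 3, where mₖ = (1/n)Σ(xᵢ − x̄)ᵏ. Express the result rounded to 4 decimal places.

-1.3861

x̄ = 10.1667
Σ(xᵢ − x̄)² = 230.8333 ⇒ m₂ = 38.47222
Σ(xᵢ − x̄)⁴ = 14332.8194 ⇒ m₄ = 2388.80324
m₂² = 1480.11188
g₂ = m₄/m₂² − 3 = 1.61393 − 3 ≈ -1.3861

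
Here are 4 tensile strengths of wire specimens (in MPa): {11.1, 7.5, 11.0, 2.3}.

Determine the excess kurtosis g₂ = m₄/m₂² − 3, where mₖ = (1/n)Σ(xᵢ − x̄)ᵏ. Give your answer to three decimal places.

-1.155

x̄ = 7.9750
Σ(xᵢ − x̄)² = 51.3475 ⇒ m₂ = 12.83688
Σ(xᵢ − x̄)⁴ = 1216.3546 ⇒ m₄ = 304.08864
m₂² = 164.78536
g₂ = m₄/m₂² − 3 = 1.84536 − 3 ≈ -1.155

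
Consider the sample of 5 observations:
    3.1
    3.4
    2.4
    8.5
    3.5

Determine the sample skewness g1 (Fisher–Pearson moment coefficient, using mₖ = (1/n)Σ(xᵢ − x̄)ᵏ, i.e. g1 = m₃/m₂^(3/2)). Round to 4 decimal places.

1.3812

x̄ = (3.1 + 3.4 + 2.4 + 8.5 + 3.5) / 5 = 4.1800
deviations (xᵢ − x̄): -1.0800, -0.7800, -1.7800, 4.3200, -0.6800
Σ(xᵢ − x̄)² = 24.0680 ⇒ m₂ = 24.0680/5 = 4.81360
Σ(xᵢ − x̄)³ = 72.9331 ⇒ m₃ = 72.9331/5 = 14.58662
m₂^(3/2) = 4.81360^(1.5) = 10.56100
g1 = m₃ / m₂^(3/2) = 14.58662 / 10.56100 ≈ 1.3812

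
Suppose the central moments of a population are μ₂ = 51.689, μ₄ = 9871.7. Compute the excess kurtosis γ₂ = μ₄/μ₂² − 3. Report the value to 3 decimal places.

μ₂² = 51.689² = 2671.75272
μ₄/μ₂² = 9871.7 / 2671.75272 = 3.69484
γ₂ = 3.69484 − 3 ≈ 0.695

0.695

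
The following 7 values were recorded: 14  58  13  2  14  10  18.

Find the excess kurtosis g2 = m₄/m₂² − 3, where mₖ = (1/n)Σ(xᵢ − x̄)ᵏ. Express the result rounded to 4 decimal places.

1.5398

x̄ = 18.4286
Σ(xᵢ − x̄)² = 1975.7143 ⇒ m₂ = 282.24490
Σ(xᵢ − x̄)⁴ = 2531565.8834 ⇒ m₄ = 361652.26905
m₂² = 79662.18242
g2 = m₄/m₂² − 3 = 4.53982 − 3 ≈ 1.5398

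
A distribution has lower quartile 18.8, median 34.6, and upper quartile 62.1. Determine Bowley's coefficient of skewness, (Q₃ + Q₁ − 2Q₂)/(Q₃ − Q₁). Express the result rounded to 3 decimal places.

numerator: Q₃ + Q₁ − 2Q₂ = 62.1 + 18.8 − 2×34.6 = 11.7000
denominator: Q₃ − Q₁ = 62.1 − 18.8 = 43.3000
Bowley skewness = 11.7000 / 43.3000 ≈ 0.270

0.270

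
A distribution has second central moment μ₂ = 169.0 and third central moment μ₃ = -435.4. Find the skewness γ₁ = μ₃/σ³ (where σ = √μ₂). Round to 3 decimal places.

σ = √μ₂ = √169.0 = 13.00000
σ³ = μ₂^(3/2) = 2197.00000
γ₁ = μ₃/σ³ = -435.4 / 2197.00000 ≈ -0.198

-0.198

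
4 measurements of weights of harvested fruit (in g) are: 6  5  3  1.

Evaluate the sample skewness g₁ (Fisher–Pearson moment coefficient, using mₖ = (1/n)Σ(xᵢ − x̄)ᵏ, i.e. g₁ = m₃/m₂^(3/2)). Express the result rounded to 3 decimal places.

-0.278

x̄ = (6 + 5 + 3 + 1) / 4 = 3.7500
deviations (xᵢ − x̄): 2.2500, 1.2500, -0.7500, -2.7500
Σ(xᵢ − x̄)² = 14.7500 ⇒ m₂ = 14.7500/4 = 3.68750
Σ(xᵢ − x̄)³ = -7.8750 ⇒ m₃ = -7.8750/4 = -1.96875
m₂^(3/2) = 3.68750^(1.5) = 7.08106
g₁ = m₃ / m₂^(3/2) = -1.96875 / 7.08106 ≈ -0.278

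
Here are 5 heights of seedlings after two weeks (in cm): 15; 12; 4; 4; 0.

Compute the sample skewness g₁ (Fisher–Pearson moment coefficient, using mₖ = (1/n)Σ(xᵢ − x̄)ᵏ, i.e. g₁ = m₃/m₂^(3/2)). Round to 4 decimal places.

x̄ = (15 + 12 + 4 + 4 + 0) / 5 = 7.0000
deviations (xᵢ − x̄): 8.0000, 5.0000, -3.0000, -3.0000, -7.0000
Σ(xᵢ − x̄)² = 156.0000 ⇒ m₂ = 156.0000/5 = 31.20000
Σ(xᵢ − x̄)³ = 240.0000 ⇒ m₃ = 240.0000/5 = 48.00000
m₂^(3/2) = 31.20000^(1.5) = 174.27372
g₁ = m₃ / m₂^(3/2) = 48.00000 / 174.27372 ≈ 0.2754

0.2754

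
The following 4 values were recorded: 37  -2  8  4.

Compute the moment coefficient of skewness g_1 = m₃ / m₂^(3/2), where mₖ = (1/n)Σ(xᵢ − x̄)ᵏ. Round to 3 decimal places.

0.960

x̄ = (37 - 2 + 8 + 4) / 4 = 11.7500
deviations (xᵢ − x̄): 25.2500, -13.7500, -3.7500, -7.7500
Σ(xᵢ − x̄)² = 900.7500 ⇒ m₂ = 900.7500/4 = 225.18750
Σ(xᵢ − x̄)³ = 12980.6250 ⇒ m₃ = 12980.6250/4 = 3245.15625
m₂^(3/2) = 225.18750^(1.5) = 3379.21963
g_1 = m₃ / m₂^(3/2) = 3245.15625 / 3379.21963 ≈ 0.960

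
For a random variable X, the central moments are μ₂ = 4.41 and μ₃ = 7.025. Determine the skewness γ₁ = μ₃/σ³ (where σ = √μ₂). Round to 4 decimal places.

σ = √μ₂ = √4.41 = 2.10000
σ³ = μ₂^(3/2) = 9.26100
γ₁ = μ₃/σ³ = 7.025 / 9.26100 ≈ 0.7586

0.7586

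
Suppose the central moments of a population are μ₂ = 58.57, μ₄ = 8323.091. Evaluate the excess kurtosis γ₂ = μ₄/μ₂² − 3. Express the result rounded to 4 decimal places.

μ₂² = 58.57² = 3430.44490
μ₄/μ₂² = 8323.091 / 3430.44490 = 2.42624
γ₂ = 2.42624 − 3 ≈ -0.5738

-0.5738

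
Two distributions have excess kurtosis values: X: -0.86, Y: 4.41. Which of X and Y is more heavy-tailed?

Higher excess kurtosis ⇒ heavier tails relative to the normal distribution.
-0.86 vs 4.41: the larger is 4.41, so Y has heavier tails. (Y is leptokurtic — heavier-than-normal tails; the other is platykurtic.)

Y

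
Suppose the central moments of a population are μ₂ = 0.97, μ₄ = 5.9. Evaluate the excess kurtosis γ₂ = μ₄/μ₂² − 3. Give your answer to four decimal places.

3.2706

μ₂² = 0.97² = 0.94090
μ₄/μ₂² = 5.9 / 0.94090 = 6.27059
γ₂ = 6.27059 − 3 ≈ 3.2706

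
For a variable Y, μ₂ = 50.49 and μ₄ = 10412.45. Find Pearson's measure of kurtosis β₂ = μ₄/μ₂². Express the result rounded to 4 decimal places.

4.0845

μ₂² = 50.49² = 2549.24010
μ₄/μ₂² = 10412.45 / 2549.24010 = 4.08453
β₂ ≈ 4.0845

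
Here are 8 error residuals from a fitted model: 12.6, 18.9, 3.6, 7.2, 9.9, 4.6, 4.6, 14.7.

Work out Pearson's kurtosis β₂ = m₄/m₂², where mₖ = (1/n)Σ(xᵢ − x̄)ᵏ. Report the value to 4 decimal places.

x̄ = 9.5125
Σ(xᵢ − x̄)² = 213.2887 ⇒ m₂ = 26.66109
Σ(xᵢ − x̄)⁴ = 10996.4991 ⇒ m₄ = 1374.56239
m₂² = 710.81392
β₂ = m₄/m₂² = 1374.56239 / 710.81392 ≈ 1.9338

1.9338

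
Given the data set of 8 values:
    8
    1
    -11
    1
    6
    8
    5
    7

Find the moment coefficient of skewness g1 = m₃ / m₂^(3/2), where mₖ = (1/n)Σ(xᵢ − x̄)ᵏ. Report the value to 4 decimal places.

x̄ = (8 + 1 - 11 + 1 + 6 + 8 + 5 + 7) / 8 = 3.1250
deviations (xᵢ − x̄): 4.8750, -2.1250, -14.1250, -2.1250, 2.8750, 4.8750, 1.8750, 3.8750
Σ(xᵢ − x̄)² = 282.8750 ⇒ m₂ = 282.8750/8 = 35.35938
Σ(xᵢ − x̄)³ = -2517.0938 ⇒ m₃ = -2517.0938/8 = -314.63672
m₂^(3/2) = 35.35938^(1.5) = 210.26010
g1 = m₃ / m₂^(3/2) = -314.63672 / 210.26010 ≈ -1.4964

-1.4964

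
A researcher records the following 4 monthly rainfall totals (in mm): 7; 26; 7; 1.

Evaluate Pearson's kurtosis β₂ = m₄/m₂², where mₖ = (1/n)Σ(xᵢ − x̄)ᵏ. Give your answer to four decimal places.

x̄ = 10.2500
Σ(xᵢ − x̄)² = 354.7500 ⇒ m₂ = 88.68750
Σ(xᵢ − x̄)⁴ = 69079.0781 ⇒ m₄ = 17269.76953
m₂² = 7865.47266
β₂ = m₄/m₂² = 17269.76953 / 7865.47266 ≈ 2.1956

2.1956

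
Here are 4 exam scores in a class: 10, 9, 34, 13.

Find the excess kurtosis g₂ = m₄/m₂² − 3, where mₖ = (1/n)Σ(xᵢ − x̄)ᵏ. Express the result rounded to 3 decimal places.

x̄ = 16.5000
Σ(xᵢ − x̄)² = 417.0000 ⇒ m₂ = 104.25000
Σ(xᵢ − x̄)⁴ = 98888.2500 ⇒ m₄ = 24722.06250
m₂² = 10868.06250
g₂ = m₄/m₂² − 3 = 2.27474 − 3 ≈ -0.725

-0.725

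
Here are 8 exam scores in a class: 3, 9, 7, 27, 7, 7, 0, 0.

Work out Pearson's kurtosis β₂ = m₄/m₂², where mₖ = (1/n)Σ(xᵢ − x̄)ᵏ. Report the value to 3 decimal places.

x̄ = 7.5000
Σ(xᵢ − x̄)² = 516.0000 ⇒ m₂ = 64.50000
Σ(xᵢ − x̄)⁴ = 151333.5000 ⇒ m₄ = 18916.68750
m₂² = 4160.25000
β₂ = m₄/m₂² = 18916.68750 / 4160.25000 ≈ 4.547

4.547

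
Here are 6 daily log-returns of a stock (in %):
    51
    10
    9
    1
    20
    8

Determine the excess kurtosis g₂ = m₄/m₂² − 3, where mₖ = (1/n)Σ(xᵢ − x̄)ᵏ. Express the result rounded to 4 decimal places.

x̄ = 16.5000
Σ(xᵢ − x̄)² = 1613.5000 ⇒ m₂ = 268.91667
Σ(xᵢ − x̄)⁴ = 1484734.3750 ⇒ m₄ = 247455.72917
m₂² = 72316.17361
g₂ = m₄/m₂² − 3 = 3.42186 − 3 ≈ 0.4219

0.4219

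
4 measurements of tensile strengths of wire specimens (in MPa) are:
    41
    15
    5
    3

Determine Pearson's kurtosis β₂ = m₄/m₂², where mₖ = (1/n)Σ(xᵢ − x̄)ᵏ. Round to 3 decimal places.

2.068

x̄ = 16.0000
Σ(xᵢ − x̄)² = 916.0000 ⇒ m₂ = 229.00000
Σ(xᵢ − x̄)⁴ = 433828.0000 ⇒ m₄ = 108457.00000
m₂² = 52441.00000
β₂ = m₄/m₂² = 108457.00000 / 52441.00000 ≈ 2.068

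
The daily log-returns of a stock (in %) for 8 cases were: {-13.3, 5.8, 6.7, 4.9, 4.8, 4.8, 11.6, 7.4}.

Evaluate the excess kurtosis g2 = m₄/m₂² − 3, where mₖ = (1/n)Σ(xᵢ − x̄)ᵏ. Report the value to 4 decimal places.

2.2178

x̄ = 4.0875
Σ(xᵢ − x̄)² = 381.1688 ⇒ m₂ = 47.64609
Σ(xᵢ − x̄)⁴ = 94762.2428 ⇒ m₄ = 11845.28035
m₂² = 2270.15025
g2 = m₄/m₂² − 3 = 5.21784 − 3 ≈ 2.2178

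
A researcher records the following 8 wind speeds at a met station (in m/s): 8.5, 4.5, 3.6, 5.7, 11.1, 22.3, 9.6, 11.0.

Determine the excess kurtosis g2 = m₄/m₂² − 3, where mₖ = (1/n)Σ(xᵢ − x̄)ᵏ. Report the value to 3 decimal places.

0.852

x̄ = 9.5375
Σ(xᵢ − x̄)² = 243.8988 ⇒ m₂ = 30.48734
Σ(xᵢ − x̄)⁴ = 28645.7135 ⇒ m₄ = 3580.71419
m₂² = 929.47813
g2 = m₄/m₂² − 3 = 3.85239 − 3 ≈ 0.852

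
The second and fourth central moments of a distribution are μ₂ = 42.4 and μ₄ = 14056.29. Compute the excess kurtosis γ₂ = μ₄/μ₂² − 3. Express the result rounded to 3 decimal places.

4.819

μ₂² = 42.4² = 1797.76000
μ₄/μ₂² = 14056.29 / 1797.76000 = 7.81878
γ₂ = 7.81878 − 3 ≈ 4.819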